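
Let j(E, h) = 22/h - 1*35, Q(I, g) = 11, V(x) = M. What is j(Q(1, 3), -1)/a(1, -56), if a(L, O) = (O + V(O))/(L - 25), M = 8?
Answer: -57/2 ≈ -28.500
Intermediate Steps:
V(x) = 8
a(L, O) = (8 + O)/(-25 + L) (a(L, O) = (O + 8)/(L - 25) = (8 + O)/(-25 + L))
j(E, h) = -35 + 22/h (j(E, h) = 22/h - 35 = -35 + 22/h)
j(Q(1, 3), -1)/a(1, -56) = (-35 + 22/(-1))/(((8 - 56)/(-25 + 1))) = (-35 + 22*(-1))/((-48/(-24))) = (-35 - 22)/((-1/24*(-48))) = -57/2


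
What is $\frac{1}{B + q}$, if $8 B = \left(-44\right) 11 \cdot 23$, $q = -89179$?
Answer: $- \frac{2}{181141} \approx -1.1041 \cdot 10^{-5}$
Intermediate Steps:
$B = - \frac{2783}{2}$ ($B = \frac{\left(-44\right) 11 \cdot 23}{8} = \frac{\left(-484\right) 23}{8} = \frac{1}{8} \left(-11132\right) = - \frac{2783}{2} \approx -1391.5$)
$\frac{1}{B + q} = \frac{1}{- \frac{2783}{2} - 89179} = \frac{1}{- \frac{181141}{2}} = - \frac{2}{181141}$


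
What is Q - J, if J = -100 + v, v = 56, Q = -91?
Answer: -47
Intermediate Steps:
J = -44 (J = -100 + 56 = -44)
Q - J = -91 - 1*(-44) = -91 + 44 = -47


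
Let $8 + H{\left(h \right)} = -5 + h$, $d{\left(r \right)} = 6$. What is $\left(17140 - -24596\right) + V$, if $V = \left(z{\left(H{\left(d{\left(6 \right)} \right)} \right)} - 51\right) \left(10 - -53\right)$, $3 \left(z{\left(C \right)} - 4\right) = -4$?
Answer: $38691$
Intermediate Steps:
$H{\left(h \right)} = -13 + h$ ($H{\left(h \right)} = -8 + \left(-5 + h\right) = -13 + h$)
$z{\left(C \right)} = \frac{8}{3}$ ($z{\left(C \right)} = 4 + \frac{1}{3} \left(-4\right) = 4 - \frac{4}{3} = \frac{8}{3}$)
$V = -3045$ ($V = \left(\frac{8}{3} - 51\right) \left(10 - -53\right) = - \frac{145 \left(10 + 53\right)}{3} = \left(- \frac{145}{3}\right) 63 = -3045$)
$\left(17140 - -24596\right) + V = \left(17140 - -24596\right) - 3045 = \left(17140 + 24596\right) - 3045 = 41736 - 3045 = 38691$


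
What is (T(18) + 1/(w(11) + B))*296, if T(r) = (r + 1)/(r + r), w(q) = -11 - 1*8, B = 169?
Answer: 35594/225 ≈ 158.20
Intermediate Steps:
w(q) = -19 (w(q) = -11 - 8 = -19)
T(r) = (1 + r)/(2*r) (T(r) = (1 + r)/((2*r)) = (1 + r)*(1/(2*r)) = (1 + r)/(2*r))
(T(18) + 1/(w(11) + B))*296 = ((½)*(1 + 18)/18 + 1/(-19 + 169))*296 = ((½)*(1/18)*19 + 1/150)*296 = (19/36 + 1/150)*296 = (481/900)*296 = 35594/225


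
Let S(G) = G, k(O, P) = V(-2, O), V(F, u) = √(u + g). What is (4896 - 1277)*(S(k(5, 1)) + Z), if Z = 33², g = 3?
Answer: 3941091 + 7238*√2 ≈ 3.9513e+6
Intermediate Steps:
V(F, u) = √(3 + u) (V(F, u) = √(u + 3) = √(3 + u))
k(O, P) = √(3 + O)
Z = 1089
(4896 - 1277)*(S(k(5, 1)) + Z) = (4896 - 1277)*(√(3 + 5) + 1089) = 3619*(√8 + 1089) = 3619*(2*√2 + 1089) = 3619*(1089 + 2*√2) = 3941091 + 7238*√2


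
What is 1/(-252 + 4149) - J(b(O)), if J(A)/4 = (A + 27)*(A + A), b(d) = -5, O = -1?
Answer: 3429361/3897 ≈ 880.00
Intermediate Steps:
J(A) = 8*A*(27 + A) (J(A) = 4*((A + 27)*(A + A)) = 4*((27 + A)*(2*A)) = 4*(2*A*(27 + A)) = 8*A*(27 + A))
1/(-252 + 4149) - J(b(O)) = 1/(-252 + 4149) - 8*(-5)*(27 - 5) = 1/3897 - 8*(-5)*22 = 1/3897 - 1*(-880) = 1/3897 + 880 = 3429361/3897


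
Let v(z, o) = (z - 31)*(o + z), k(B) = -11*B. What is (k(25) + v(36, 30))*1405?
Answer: 77275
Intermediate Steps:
v(z, o) = (-31 + z)*(o + z)
(k(25) + v(36, 30))*1405 = (-11*25 + (36**2 - 31*30 - 31*36 + 30*36))*1405 = (-275 + (1296 - 930 - 1116 + 1080))*1405 = (-275 + 330)*1405 = 55*1405 = 77275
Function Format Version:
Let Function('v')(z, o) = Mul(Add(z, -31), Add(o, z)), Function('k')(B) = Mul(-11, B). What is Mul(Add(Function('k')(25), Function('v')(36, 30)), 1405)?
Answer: 77275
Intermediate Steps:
Function('v')(z, o) = Mul(Add(-31, z), Add(o, z))
Mul(Add(Function('k')(25), Function('v')(36, 30)), 1405) = Mul(Add(Mul(-11, 25), Add(Pow(36, 2), Mul(-31, 30), Mul(-31, 36), Mul(30, 36))), 1405) = Mul(Add(-275, Add(1296, -930, -1116, 1080)), 1405) = Mul(Add(-275, 330), 1405) = Mul(55, 1405) = 77275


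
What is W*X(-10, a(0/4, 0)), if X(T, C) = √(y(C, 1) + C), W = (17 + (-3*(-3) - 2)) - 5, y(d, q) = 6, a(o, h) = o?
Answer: 19*√6 ≈ 46.540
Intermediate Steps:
W = 19 (W = (17 + (9 - 2)) - 5 = (17 + 7) - 5 = 24 - 5 = 19)
X(T, C) = √(6 + C)
W*X(-10, a(0/4, 0)) = 19*√(6 + 0/4) = 19*√(6 + 0*(¼)) = 19*√(6 + 0) = 19*√6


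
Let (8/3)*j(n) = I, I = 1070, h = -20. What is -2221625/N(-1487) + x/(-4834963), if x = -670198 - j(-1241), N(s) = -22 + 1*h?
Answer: 3069000811441/58019556 ≈ 52896.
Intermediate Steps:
N(s) = -42 (N(s) = -22 + 1*(-20) = -22 - 20 = -42)
j(n) = 1605/4 (j(n) = (3/8)*1070 = 1605/4)
x = -2682397/4 (x = -670198 - 1*1605/4 = -670198 - 1605/4 = -2682397/4 ≈ -6.7060e+5)
-2221625/N(-1487) + x/(-4834963) = -2221625/(-42) - 2682397/4/(-4834963) = -2221625*(-1/42) - 2682397/4*(-1/4834963) = 317375/6 + 2682397/19339852 = 3069000811441/58019556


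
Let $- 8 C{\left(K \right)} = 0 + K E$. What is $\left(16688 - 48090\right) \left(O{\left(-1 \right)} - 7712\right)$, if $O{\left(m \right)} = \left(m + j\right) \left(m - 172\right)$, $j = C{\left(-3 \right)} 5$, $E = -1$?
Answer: $\frac{906214617}{4} \approx 2.2655 \cdot 10^{8}$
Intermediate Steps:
$C{\left(K \right)} = \frac{K}{8}$ ($C{\left(K \right)} = - \frac{0 + K \left(-1\right)}{8} = - \frac{0 - K}{8} = - \frac{\left(-1\right) K}{8} = \frac{K}{8}$)
$j = - \frac{15}{8}$ ($j = \frac{1}{8} \left(-3\right) 5 = \left(- \frac{3}{8}\right) 5 = - \frac{15}{8} \approx -1.875$)
$O{\left(m \right)} = \left(-172 + m\right) \left(- \frac{15}{8} + m\right)$ ($O{\left(m \right)} = \left(m - \frac{15}{8}\right) \left(m - 172\right) = \left(- \frac{15}{8} + m\right) \left(-172 + m\right) = \left(-172 + m\right) \left(- \frac{15}{8} + m\right)$)
$\left(16688 - 48090\right) \left(O{\left(-1 \right)} - 7712\right) = \left(16688 - 48090\right) \left(\left(\frac{645}{2} + \left(-1\right)^{2} - - \frac{1391}{8}\right) - 7712\right) = - 31402 \left(\left(\frac{645}{2} + 1 + \frac{1391}{8}\right) - 7712\right) = - 31402 \left(\frac{3979}{8} - 7712\right) = \left(-31402\right) \left(- \frac{57717}{8}\right) = \frac{906214617}{4}$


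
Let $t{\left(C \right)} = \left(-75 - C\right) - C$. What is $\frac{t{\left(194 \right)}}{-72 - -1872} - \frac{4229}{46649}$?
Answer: $- \frac{29210687}{83968200} \approx -0.34788$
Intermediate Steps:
$t{\left(C \right)} = -75 - 2 C$
$\frac{t{\left(194 \right)}}{-72 - -1872} - \frac{4229}{46649} = \frac{-75 - 388}{-72 - -1872} - \frac{4229}{46649} = \frac{-75 - 388}{-72 + 1872} - \frac{4229}{46649} = - \frac{463}{1800} - \frac{4229}{46649} = - \frac{29210687}{83968200}$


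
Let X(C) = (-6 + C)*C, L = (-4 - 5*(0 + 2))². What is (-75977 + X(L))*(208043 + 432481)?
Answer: -24811978188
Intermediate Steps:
L = 196 (L = (-4 - 5*2)² = (-4 - 10)² = (-14)² = 196)
X(C) = C*(-6 + C)
(-75977 + X(L))*(208043 + 432481) = (-75977 + 196*(-6 + 196))*(208043 + 432481) = (-75977 + 196*190)*640524 = (-75977 + 37240)*640524 = -38737*640524 = -24811978188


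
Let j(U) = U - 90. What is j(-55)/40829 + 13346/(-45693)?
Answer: -551529319/1865599497 ≈ -0.29563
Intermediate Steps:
j(U) = -90 + U
j(-55)/40829 + 13346/(-45693) = (-90 - 55)/40829 + 13346/(-45693) = -145*1/40829 + 13346*(-1/45693) = -145/40829 - 13346/45693 = -551529319/1865599497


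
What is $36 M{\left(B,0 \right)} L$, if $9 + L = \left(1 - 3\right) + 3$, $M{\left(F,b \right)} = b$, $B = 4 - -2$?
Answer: $0$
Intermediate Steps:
$B = 6$ ($B = 4 + 2 = 6$)
$L = -8$ ($L = -9 + \left(\left(1 - 3\right) + 3\right) = -9 + \left(-2 + 3\right) = -9 + 1 = -8$)
$36 M{\left(B,0 \right)} L = 36 \cdot 0 \left(-8\right) = 36 \cdot 0 = 0$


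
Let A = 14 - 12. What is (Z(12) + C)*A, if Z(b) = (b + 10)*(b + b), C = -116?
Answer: 824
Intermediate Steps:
A = 2
Z(b) = 2*b*(10 + b) (Z(b) = (10 + b)*(2*b) = 2*b*(10 + b))
(Z(12) + C)*A = (2*12*(10 + 12) - 116)*2 = (2*12*22 - 116)*2 = (528 - 116)*2 = 412*2 = 824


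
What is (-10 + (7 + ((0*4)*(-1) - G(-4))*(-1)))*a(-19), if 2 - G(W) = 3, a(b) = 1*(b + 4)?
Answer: 60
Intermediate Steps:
a(b) = 4 + b (a(b) = 1*(4 + b) = 4 + b)
G(W) = -1 (G(W) = 2 - 1*3 = 2 - 3 = -1)
(-10 + (7 + ((0*4)*(-1) - G(-4))*(-1)))*a(-19) = (-10 + (7 + ((0*4)*(-1) - 1*(-1))*(-1)))*(4 - 19) = (-10 + (7 + (0*(-1) + 1)*(-1)))*(-15) = (-10 + (7 + (0 + 1)*(-1)))*(-15) = (-10 + (7 + 1*(-1)))*(-15) = (-10 + (7 - 1))*(-15) = (-10 + 6)*(-15) = -4*(-15) = 60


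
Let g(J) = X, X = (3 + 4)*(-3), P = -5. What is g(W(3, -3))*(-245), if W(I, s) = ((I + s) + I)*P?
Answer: 5145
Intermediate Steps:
W(I, s) = -10*I - 5*s (W(I, s) = ((I + s) + I)*(-5) = (s + 2*I)*(-5) = -10*I - 5*s)
X = -21 (X = 7*(-3) = -21)
g(J) = -21
g(W(3, -3))*(-245) = -21*(-245) = 5145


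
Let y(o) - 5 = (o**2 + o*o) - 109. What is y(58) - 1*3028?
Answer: 3596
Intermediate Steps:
y(o) = -104 + 2*o**2 (y(o) = 5 + ((o**2 + o*o) - 109) = 5 + ((o**2 + o**2) - 109) = 5 + (2*o**2 - 109) = 5 + (-109 + 2*o**2) = -104 + 2*o**2)
y(58) - 1*3028 = (-104 + 2*58**2) - 1*3028 = (-104 + 2*3364) - 3028 = (-104 + 6728) - 3028 = 6624 - 3028 = 3596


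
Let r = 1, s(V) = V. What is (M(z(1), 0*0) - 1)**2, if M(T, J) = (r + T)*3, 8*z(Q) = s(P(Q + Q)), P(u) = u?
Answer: 121/16 ≈ 7.5625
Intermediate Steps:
z(Q) = Q/4 (z(Q) = (Q + Q)/8 = (2*Q)/8 = Q/4)
M(T, J) = 3 + 3*T (M(T, J) = (1 + T)*3 = 3 + 3*T)
(M(z(1), 0*0) - 1)**2 = ((3 + 3*((1/4)*1)) - 1)**2 = ((3 + 3*(1/4)) - 1)**2 = ((3 + 3/4) - 1)**2 = (15/4 - 1)**2 = (11/4)**2 = 121/16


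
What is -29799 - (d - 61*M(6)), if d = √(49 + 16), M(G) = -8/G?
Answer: -89641/3 - √65 ≈ -29888.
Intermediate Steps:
d = √65 ≈ 8.0623
-29799 - (d - 61*M(6)) = -29799 - (√65 - (-488)/6) = -29799 - (√65 - 61*(-4/3)) = -29799 - (√65 + 244/3) = -29799 - (244/3 + √65) = -29799 + (-244/3 - √65) = -89641/3 - √65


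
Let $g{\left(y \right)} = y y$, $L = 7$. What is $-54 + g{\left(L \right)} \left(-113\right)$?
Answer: $-5591$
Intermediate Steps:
$g{\left(y \right)} = y^{2}$
$-54 + g{\left(L \right)} \left(-113\right) = -54 + 7^{2} \left(-113\right) = -54 + 49 \left(-113\right) = -54 - 5537 = -5591$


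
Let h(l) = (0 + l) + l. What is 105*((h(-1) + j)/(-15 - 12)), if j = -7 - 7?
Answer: 560/9 ≈ 62.222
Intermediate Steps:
j = -14
h(l) = 2*l (h(l) = l + l = 2*l)
105*((h(-1) + j)/(-15 - 12)) = 105*((2*(-1) - 14)/(-15 - 12)) = 105*((-2 - 14)/(-27)) = 105*(-16*(-1/27)) = 105*(16/27) = 560/9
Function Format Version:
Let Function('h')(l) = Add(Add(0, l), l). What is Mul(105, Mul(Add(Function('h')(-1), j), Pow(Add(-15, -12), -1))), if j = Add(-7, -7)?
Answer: Rational(560, 9) ≈ 62.222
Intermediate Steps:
j = -14
Function('h')(l) = Mul(2, l) (Function('h')(l) = Add(l, l) = Mul(2, l))
Mul(105, Mul(Add(Function('h')(-1), j), Pow(Add(-15, -12), -1))) = Mul(105, Mul(Add(Mul(2, -1), -14), Pow(Add(-15, -12), -1))) = Mul(105, Mul(Add(-2, -14), Pow(-27, -1))) = Mul(105, Mul(-16, Rational(-1, 27))) = Mul(105, Rational(16, 27)) = Rational(560, 9)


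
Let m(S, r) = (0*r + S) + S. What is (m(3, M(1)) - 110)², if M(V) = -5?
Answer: 10816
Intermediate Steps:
m(S, r) = 2*S (m(S, r) = (0 + S) + S = S + S = 2*S)
(m(3, M(1)) - 110)² = (2*3 - 110)² = (6 - 110)² = (-104)² = 10816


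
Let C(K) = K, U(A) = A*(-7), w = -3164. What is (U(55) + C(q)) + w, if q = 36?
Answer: -3513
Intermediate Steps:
U(A) = -7*A
(U(55) + C(q)) + w = (-7*55 + 36) - 3164 = (-385 + 36) - 3164 = -349 - 3164 = -3513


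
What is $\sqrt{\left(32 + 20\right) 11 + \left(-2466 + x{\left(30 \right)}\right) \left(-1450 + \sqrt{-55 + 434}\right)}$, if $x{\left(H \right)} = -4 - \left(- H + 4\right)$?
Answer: $2 \sqrt{886093 - 611 \sqrt{379}} \approx 1870.0$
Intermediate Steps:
$x{\left(H \right)} = -8 + H$ ($x{\left(H \right)} = -4 - \left(4 - H\right) = -4 + \left(-4 + H\right) = -8 + H$)
$\sqrt{\left(32 + 20\right) 11 + \left(-2466 + x{\left(30 \right)}\right) \left(-1450 + \sqrt{-55 + 434}\right)} = \sqrt{\left(32 + 20\right) 11 + \left(-2466 + \left(-8 + 30\right)\right) \left(-1450 + \sqrt{-55 + 434}\right)} = \sqrt{52 \cdot 11 + \left(-2466 + 22\right) \left(-1450 + \sqrt{379}\right)} = \sqrt{572 - 2444 \left(-1450 + \sqrt{379}\right)} = \sqrt{572 + \left(3543800 - 2444 \sqrt{379}\right)} = \sqrt{3544372 - 2444 \sqrt{379}}$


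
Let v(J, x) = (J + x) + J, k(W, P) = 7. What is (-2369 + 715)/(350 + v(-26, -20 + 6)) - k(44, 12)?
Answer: -1821/142 ≈ -12.824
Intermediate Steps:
v(J, x) = x + 2*J
(-2369 + 715)/(350 + v(-26, -20 + 6)) - k(44, 12) = (-2369 + 715)/(350 + ((-20 + 6) + 2*(-26))) - 1*7 = -1654/(350 + (-14 - 52)) - 7 = -1654/(350 - 66) - 7 = -1654/284 - 7 = -1654*1/284 - 7 = -827/142 - 7 = -1821/142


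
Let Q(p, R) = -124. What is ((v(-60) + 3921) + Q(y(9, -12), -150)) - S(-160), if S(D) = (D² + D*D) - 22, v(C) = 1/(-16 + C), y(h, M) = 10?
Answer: -3600957/76 ≈ -47381.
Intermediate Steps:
S(D) = -22 + 2*D² (S(D) = (D² + D²) - 22 = 2*D² - 22 = -22 + 2*D²)
((v(-60) + 3921) + Q(y(9, -12), -150)) - S(-160) = ((1/(-16 - 60) + 3921) - 124) - (-22 + 2*(-160)²) = ((1/(-76) + 3921) - 124) - (-22 + 2*25600) = ((-1/76 + 3921) - 124) - (-22 + 51200) = (297995/76 - 124) - 1*51178 = 288571/76 - 51178 = -3600957/76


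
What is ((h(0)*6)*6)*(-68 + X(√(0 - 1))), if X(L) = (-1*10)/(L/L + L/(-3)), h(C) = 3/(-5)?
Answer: 8316/5 + 324*I/5 ≈ 1663.2 + 64.8*I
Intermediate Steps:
h(C) = -⅗ (h(C) = 3*(-⅕) = -⅗)
X(L) = -10/(1 - L/3) (X(L) = -10/(1 + L*(-⅓)) = -10/(1 - L/3))
((h(0)*6)*6)*(-68 + X(√(0 - 1))) = (-⅗*6*6)*(-68 + 30/(-3 + √(0 - 1))) = (-18/5*6)*(-68 + 30/(-3 + √(-1))) = -108*(-68 + 30/(-3 + I))/5 = -108*(-68 + 30*((-3 - I)/10))/5 = -108*(-68 + 3*(-3 - I))/5 = 7344/5 - 324*(-3 - I)/5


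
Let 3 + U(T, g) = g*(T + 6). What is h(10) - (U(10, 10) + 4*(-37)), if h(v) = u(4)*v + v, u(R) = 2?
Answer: 21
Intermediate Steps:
U(T, g) = -3 + g*(6 + T) (U(T, g) = -3 + g*(T + 6) = -3 + g*(6 + T))
h(v) = 3*v (h(v) = 2*v + v = 3*v)
h(10) - (U(10, 10) + 4*(-37)) = 3*10 - ((-3 + 6*10 + 10*10) + 4*(-37)) = 30 - ((-3 + 60 + 100) - 148) = 30 - (157 - 148) = 30 - 1*9 = 30 - 9 = 21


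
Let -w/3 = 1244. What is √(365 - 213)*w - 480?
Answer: -480 - 7464*√38 ≈ -46491.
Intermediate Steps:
w = -3732 (w = -3*1244 = -3732)
√(365 - 213)*w - 480 = √(365 - 213)*(-3732) - 480 = √152*(-3732) - 480 = (2*√38)*(-3732) - 480 = -7464*√38 - 480 = -480 - 7464*√38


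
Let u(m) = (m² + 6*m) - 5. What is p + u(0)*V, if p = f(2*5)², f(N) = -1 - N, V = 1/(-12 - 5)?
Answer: 2062/17 ≈ 121.29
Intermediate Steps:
V = -1/17 (V = 1/(-17) = -1/17 ≈ -0.058824)
p = 121 (p = (-1 - 2*5)² = (-1 - 1*10)² = (-1 - 10)² = (-11)² = 121)
u(m) = -5 + m² + 6*m
p + u(0)*V = 121 + (-5 + 0² + 6*0)*(-1/17) = 121 + (-5 + 0 + 0)*(-1/17) = 121 - 5*(-1/17) = 121 + 5/17 = 2062/17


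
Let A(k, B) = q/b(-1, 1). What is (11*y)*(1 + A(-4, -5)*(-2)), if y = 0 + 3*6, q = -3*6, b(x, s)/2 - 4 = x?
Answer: 1386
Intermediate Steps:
b(x, s) = 8 + 2*x
q = -18
A(k, B) = -3 (A(k, B) = -18/(8 + 2*(-1)) = -18/(8 - 2) = -18/6 = -18*1/6 = -3)
y = 18 (y = 0 + 18 = 18)
(11*y)*(1 + A(-4, -5)*(-2)) = (11*18)*(1 - 3*(-2)) = 198*(1 + 6) = 198*7 = 1386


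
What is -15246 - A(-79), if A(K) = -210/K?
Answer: -1204644/79 ≈ -15249.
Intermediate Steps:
-15246 - A(-79) = -15246 - (-210)/(-79) = -15246 - (-210)*(-1)/79 = -15246 - 1*210/79 = -15246 - 210/79 = -1204644/79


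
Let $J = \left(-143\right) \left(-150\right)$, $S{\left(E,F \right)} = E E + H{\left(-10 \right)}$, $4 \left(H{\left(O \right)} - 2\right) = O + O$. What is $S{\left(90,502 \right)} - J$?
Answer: $-13353$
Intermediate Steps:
$H{\left(O \right)} = 2 + \frac{O}{2}$ ($H{\left(O \right)} = 2 + \frac{O + O}{4} = 2 + \frac{2 O}{4} = 2 + \frac{O}{2}$)
$S{\left(E,F \right)} = -3 + E^{2}$ ($S{\left(E,F \right)} = E E + \left(2 + \frac{1}{2} \left(-10\right)\right) = E^{2} + \left(2 - 5\right) = E^{2} - 3 = -3 + E^{2}$)
$J = 21450$
$S{\left(90,502 \right)} - J = \left(-3 + 90^{2}\right) - 21450 = \left(-3 + 8100\right) - 21450 = 8097 - 21450 = -13353$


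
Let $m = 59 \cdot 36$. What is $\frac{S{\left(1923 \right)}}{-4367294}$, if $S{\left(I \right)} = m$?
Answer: $- \frac{1062}{2183647} \approx -0.00048634$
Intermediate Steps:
$m = 2124$
$S{\left(I \right)} = 2124$
$\frac{S{\left(1923 \right)}}{-4367294} = \frac{2124}{-4367294} = 2124 \left(- \frac{1}{4367294}\right) = - \frac{1062}{2183647}$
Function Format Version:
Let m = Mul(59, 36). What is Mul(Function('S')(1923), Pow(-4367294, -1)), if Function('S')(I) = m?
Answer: Rational(-1062, 2183647) ≈ -0.00048634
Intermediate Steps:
m = 2124
Function('S')(I) = 2124
Mul(Function('S')(1923), Pow(-4367294, -1)) = Mul(2124, Pow(-4367294, -1)) = Mul(2124, Rational(-1, 4367294)) = Rational(-1062, 2183647)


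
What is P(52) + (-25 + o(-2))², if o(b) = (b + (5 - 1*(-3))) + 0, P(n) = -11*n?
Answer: -211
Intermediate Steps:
o(b) = 8 + b (o(b) = (b + (5 + 3)) + 0 = (b + 8) + 0 = (8 + b) + 0 = 8 + b)
P(52) + (-25 + o(-2))² = -11*52 + (-25 + (8 - 2))² = -572 + (-25 + 6)² = -572 + (-19)² = -572 + 361 = -211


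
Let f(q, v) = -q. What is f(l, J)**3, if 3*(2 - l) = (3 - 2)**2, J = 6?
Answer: -125/27 ≈ -4.6296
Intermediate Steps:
l = 5/3 (l = 2 - (3 - 2)**2/3 = 2 - 1/3*1**2 = 2 - 1/3*1 = 2 - 1/3 = 5/3 ≈ 1.6667)
f(l, J)**3 = (-1*5/3)**3 = (-5/3)**3 = -125/27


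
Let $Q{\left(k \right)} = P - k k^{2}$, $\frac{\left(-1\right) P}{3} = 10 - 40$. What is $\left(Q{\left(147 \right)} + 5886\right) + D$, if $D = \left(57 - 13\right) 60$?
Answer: $-3167907$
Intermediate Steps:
$D = 2640$ ($D = 44 \cdot 60 = 2640$)
$P = 90$ ($P = - 3 \left(10 - 40\right) = \left(-3\right) \left(-30\right) = 90$)
$Q{\left(k \right)} = 90 - k^{3}$ ($Q{\left(k \right)} = 90 - k k^{2} = 90 - k^{3}$)
$\left(Q{\left(147 \right)} + 5886\right) + D = \left(\left(90 - 147^{3}\right) + 5886\right) + 2640 = \left(\left(90 - 3176523\right) + 5886\right) + 2640 = \left(-3176433 + 5886\right) + 2640 = -3170547 + 2640 = -3167907$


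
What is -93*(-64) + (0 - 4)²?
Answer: 5968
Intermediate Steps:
-93*(-64) + (0 - 4)² = 5952 + (-4)² = 5952 + 16 = 5968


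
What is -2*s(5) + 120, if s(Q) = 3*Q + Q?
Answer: 80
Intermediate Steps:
s(Q) = 4*Q
-2*s(5) + 120 = -8*5 + 120 = -2*20 + 120 = -40 + 120 = 80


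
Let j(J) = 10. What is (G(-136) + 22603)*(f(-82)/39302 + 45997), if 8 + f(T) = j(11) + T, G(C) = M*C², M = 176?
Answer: 2962850316358293/19651 ≈ 1.5077e+11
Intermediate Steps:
G(C) = 176*C²
f(T) = 2 + T (f(T) = -8 + (10 + T) = 2 + T)
(G(-136) + 22603)*(f(-82)/39302 + 45997) = (176*(-136)² + 22603)*((2 - 82)/39302 + 45997) = (176*18496 + 22603)*(-80*1/39302 + 45997) = (3255296 + 22603)*(-40/19651 + 45997) = 3277899*(903887007/19651) = 2962850316358293/19651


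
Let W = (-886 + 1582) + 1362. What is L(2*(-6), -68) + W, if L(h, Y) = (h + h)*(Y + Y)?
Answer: 5322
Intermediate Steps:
L(h, Y) = 4*Y*h (L(h, Y) = (2*h)*(2*Y) = 4*Y*h)
W = 2058 (W = 696 + 1362 = 2058)
L(2*(-6), -68) + W = 4*(-68)*(2*(-6)) + 2058 = 4*(-68)*(-12) + 2058 = 3264 + 2058 = 5322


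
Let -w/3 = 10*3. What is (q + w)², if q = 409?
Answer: 101761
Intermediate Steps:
w = -90 (w = -30*3 = -3*30 = -90)
(q + w)² = (409 - 90)² = 319² = 101761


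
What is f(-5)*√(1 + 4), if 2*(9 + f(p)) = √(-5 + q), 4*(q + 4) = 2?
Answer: √5*(-36 + I*√34)/4 ≈ -20.125 + 3.2596*I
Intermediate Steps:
q = -7/2 (q = -4 + (¼)*2 = -4 + ½ = -7/2 ≈ -3.5000)
f(p) = -9 + I*√34/4 (f(p) = -9 + √(-5 - 7/2)/2 = -9 + √(-17/2)/2 = -9 + (I*√34/2)/2 = -9 + I*√34/4)
f(-5)*√(1 + 4) = (-9 + I*√34/4)*√(1 + 4) = (-9 + I*√34/4)*√5 = √5*(-9 + I*√34/4)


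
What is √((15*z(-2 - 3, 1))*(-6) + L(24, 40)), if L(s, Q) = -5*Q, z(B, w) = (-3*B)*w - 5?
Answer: 10*I*√11 ≈ 33.166*I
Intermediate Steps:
z(B, w) = -5 - 3*B*w (z(B, w) = -3*B*w - 5 = -5 - 3*B*w)
√((15*z(-2 - 3, 1))*(-6) + L(24, 40)) = √((15*(-5 - 3*(-2 - 3)*1))*(-6) - 5*40) = √((15*(-5 - 3*(-5)*1))*(-6) - 200) = √((15*(-5 + 15))*(-6) - 200) = √((15*10)*(-6) - 200) = √(150*(-6) - 200) = √(-900 - 200) = √(-1100) = 10*I*√11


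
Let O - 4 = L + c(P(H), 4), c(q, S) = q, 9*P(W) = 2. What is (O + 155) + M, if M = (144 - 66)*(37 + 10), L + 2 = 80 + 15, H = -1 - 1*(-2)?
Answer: 35264/9 ≈ 3918.2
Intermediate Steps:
H = 1 (H = -1 + 2 = 1)
P(W) = 2/9 (P(W) = (1/9)*2 = 2/9)
L = 93 (L = -2 + (80 + 15) = -2 + 95 = 93)
O = 875/9 (O = 4 + (93 + 2/9) = 4 + 839/9 = 875/9 ≈ 97.222)
M = 3666 (M = 78*47 = 3666)
(O + 155) + M = (875/9 + 155) + 3666 = 2270/9 + 3666 = 35264/9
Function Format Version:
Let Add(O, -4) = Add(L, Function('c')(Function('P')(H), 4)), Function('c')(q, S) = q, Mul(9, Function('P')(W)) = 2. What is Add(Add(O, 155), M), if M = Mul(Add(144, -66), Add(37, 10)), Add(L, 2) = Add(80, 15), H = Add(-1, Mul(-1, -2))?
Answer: Rational(35264, 9) ≈ 3918.2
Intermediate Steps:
H = 1 (H = Add(-1, 2) = 1)
Function('P')(W) = Rational(2, 9) (Function('P')(W) = Mul(Rational(1, 9), 2) = Rational(2, 9))
L = 93 (L = Add(-2, Add(80, 15)) = Add(-2, 95) = 93)
O = Rational(875, 9) (O = Add(4, Add(93, Rational(2, 9))) = Add(4, Rational(839, 9)) = Rational(875, 9) ≈ 97.222)
M = 3666 (M = Mul(78, 47) = 3666)
Add(Add(O, 155), M) = Add(Add(Rational(875, 9), 155), 3666) = Add(Rational(2270, 9), 3666) = Rational(35264, 9)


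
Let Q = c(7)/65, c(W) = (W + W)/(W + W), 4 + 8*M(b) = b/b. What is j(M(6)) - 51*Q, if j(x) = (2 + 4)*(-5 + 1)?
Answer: -1611/65 ≈ -24.785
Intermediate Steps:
M(b) = -3/8 (M(b) = -½ + (b/b)/8 = -½ + (⅛)*1 = -½ + ⅛ = -3/8)
c(W) = 1 (c(W) = (2*W)/((2*W)) = (2*W)*(1/(2*W)) = 1)
j(x) = -24 (j(x) = 6*(-4) = -24)
Q = 1/65 ≈ 0.015385
j(M(6)) - 51*Q = -24 - 51*1/65 = -24 - 51/65 = -1611/65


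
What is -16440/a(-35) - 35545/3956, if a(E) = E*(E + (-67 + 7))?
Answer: -36644753/2630740 ≈ -13.929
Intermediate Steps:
a(E) = E*(-60 + E) (a(E) = E*(E - 60) = E*(-60 + E))
-16440/a(-35) - 35545/3956 = -16440*(-1/(35*(-60 - 35))) - 35545/3956 = -16440/((-35*(-95))) - 35545*1/3956 = -16440/3325 - 35545/3956 = -16440*1/3325 - 35545/3956 = -3288/665 - 35545/3956 = -36644753/2630740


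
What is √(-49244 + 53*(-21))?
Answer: I*√50357 ≈ 224.4*I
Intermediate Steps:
√(-49244 + 53*(-21)) = √(-49244 - 1113) = √(-50357) = I*√50357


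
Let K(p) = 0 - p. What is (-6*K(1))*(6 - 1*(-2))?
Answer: 48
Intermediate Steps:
K(p) = -p
(-6*K(1))*(6 - 1*(-2)) = (-(-6))*(6 - 1*(-2)) = (-6*(-1))*(6 + 2) = 6*8 = 48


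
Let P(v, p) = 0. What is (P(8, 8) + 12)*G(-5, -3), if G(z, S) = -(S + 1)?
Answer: 24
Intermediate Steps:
G(z, S) = -1 - S (G(z, S) = -(1 + S) = -1 - S)
(P(8, 8) + 12)*G(-5, -3) = (0 + 12)*(-1 - 1*(-3)) = 12*(-1 + 3) = 12*2 = 24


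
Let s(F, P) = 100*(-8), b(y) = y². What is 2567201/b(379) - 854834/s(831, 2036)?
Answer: 62421485697/57456400 ≈ 1086.4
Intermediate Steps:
s(F, P) = -800
2567201/b(379) - 854834/s(831, 2036) = 2567201/(379²) - 854834/(-800) = 2567201/143641 - 854834*(-1/800) = 2567201*(1/143641) + 427417/400 = 2567201/143641 + 427417/400 = 62421485697/57456400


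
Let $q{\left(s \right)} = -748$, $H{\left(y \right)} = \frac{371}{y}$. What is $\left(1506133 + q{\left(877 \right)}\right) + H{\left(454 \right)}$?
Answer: $\frac{683445161}{454} \approx 1.5054 \cdot 10^{6}$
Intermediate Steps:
$\left(1506133 + q{\left(877 \right)}\right) + H{\left(454 \right)} = \left(1506133 - 748\right) + \frac{371}{454} = 1505385 + 371 \cdot \frac{1}{454} = 1505385 + \frac{371}{454} = \frac{683445161}{454}$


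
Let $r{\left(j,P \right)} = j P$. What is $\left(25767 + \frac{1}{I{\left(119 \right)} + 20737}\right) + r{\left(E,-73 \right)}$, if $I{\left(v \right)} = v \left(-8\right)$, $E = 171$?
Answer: $\frac{262823941}{19785} \approx 13284.0$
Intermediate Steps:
$r{\left(j,P \right)} = P j$
$I{\left(v \right)} = - 8 v$
$\left(25767 + \frac{1}{I{\left(119 \right)} + 20737}\right) + r{\left(E,-73 \right)} = \left(25767 + \frac{1}{\left(-8\right) 119 + 20737}\right) - 12483 = \left(25767 + \frac{1}{-952 + 20737}\right) - 12483 = \left(25767 + \frac{1}{19785}\right) - 12483 = \frac{509800096}{19785} - 12483 = \frac{262823941}{19785}$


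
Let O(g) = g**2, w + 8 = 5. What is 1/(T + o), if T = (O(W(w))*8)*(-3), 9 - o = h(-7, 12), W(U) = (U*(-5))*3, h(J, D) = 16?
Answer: -1/48607 ≈ -2.0573e-5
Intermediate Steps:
w = -3 (w = -8 + 5 = -3)
W(U) = -15*U (W(U) = -5*U*3 = -15*U)
o = -7 (o = 9 - 1*16 = 9 - 16 = -7)
T = -48600 (T = ((-15*(-3))**2*8)*(-3) = (45**2*8)*(-3) = (2025*8)*(-3) = 16200*(-3) = -48600)
1/(T + o) = 1/(-48600 - 7) = 1/(-48607) = -1/48607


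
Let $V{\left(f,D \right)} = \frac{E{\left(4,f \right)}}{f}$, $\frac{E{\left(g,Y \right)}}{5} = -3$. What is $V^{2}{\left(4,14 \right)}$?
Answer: $\frac{225}{16} \approx 14.063$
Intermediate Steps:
$E{\left(g,Y \right)} = -15$ ($E{\left(g,Y \right)} = 5 \left(-3\right) = -15$)
$V{\left(f,D \right)} = - \frac{15}{f}$
$V^{2}{\left(4,14 \right)} = \left(- \frac{15}{4}\right)^{2} = \frac{225}{16}$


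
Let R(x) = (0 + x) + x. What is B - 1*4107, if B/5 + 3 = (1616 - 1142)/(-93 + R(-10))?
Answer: -468156/113 ≈ -4143.0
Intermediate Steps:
R(x) = 2*x (R(x) = x + x = 2*x)
B = -4065/113 (B = -15 + 5*((1616 - 1142)/(-93 + 2*(-10))) = -15 + 5*(474/(-93 - 20)) = -15 + 5*(474/(-113)) = -15 + 5*(474*(-1/113)) = -15 + 5*(-474/113) = -15 - 2370/113 = -4065/113 ≈ -35.973)
B - 1*4107 = -4065/113 - 1*4107 = -4065/113 - 4107 = -468156/113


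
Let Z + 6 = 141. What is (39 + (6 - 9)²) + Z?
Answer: 183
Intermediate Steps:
Z = 135 (Z = -6 + 141 = 135)
(39 + (6 - 9)²) + Z = (39 + (6 - 9)²) + 135 = (39 + (-3)²) + 135 = (39 + 9) + 135 = 48 + 135 = 183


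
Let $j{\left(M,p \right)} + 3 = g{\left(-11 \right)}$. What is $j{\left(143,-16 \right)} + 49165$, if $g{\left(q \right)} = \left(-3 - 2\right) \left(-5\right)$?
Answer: $49187$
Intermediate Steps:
$g{\left(q \right)} = 25$ ($g{\left(q \right)} = \left(-5\right) \left(-5\right) = 25$)
$j{\left(M,p \right)} = 22$ ($j{\left(M,p \right)} = -3 + 25 = 22$)
$j{\left(143,-16 \right)} + 49165 = 22 + 49165 = 49187$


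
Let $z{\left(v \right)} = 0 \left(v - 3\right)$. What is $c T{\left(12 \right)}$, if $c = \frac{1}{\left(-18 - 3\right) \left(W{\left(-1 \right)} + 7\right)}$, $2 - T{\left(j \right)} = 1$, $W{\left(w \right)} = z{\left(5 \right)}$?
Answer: $- \frac{1}{147} \approx -0.0068027$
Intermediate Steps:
$z{\left(v \right)} = 0$ ($z{\left(v \right)} = 0 \left(-3 + v\right) = 0$)
$W{\left(w \right)} = 0$
$T{\left(j \right)} = 1$ ($T{\left(j \right)} = 2 - 1 = 1$)
$c = - \frac{1}{147}$ ($c = \frac{1}{\left(-18 - 3\right) \left(0 + 7\right)} = \frac{1}{\left(-21\right) 7} = \frac{1}{-147} = - \frac{1}{147} \approx -0.0068027$)
$c T{\left(12 \right)} = \left(- \frac{1}{147}\right) 1 = - \frac{1}{147}$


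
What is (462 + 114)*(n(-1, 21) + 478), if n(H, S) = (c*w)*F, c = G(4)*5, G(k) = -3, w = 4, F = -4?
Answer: 413568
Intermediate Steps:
c = -15 (c = -3*5 = -15)
n(H, S) = 240 (n(H, S) = -15*4*(-4) = -60*(-4) = 240)
(462 + 114)*(n(-1, 21) + 478) = (462 + 114)*(240 + 478) = 576*718 = 413568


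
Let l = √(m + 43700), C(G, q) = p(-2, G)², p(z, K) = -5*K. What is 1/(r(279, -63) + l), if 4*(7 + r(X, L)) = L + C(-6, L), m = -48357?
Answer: 3236/728993 - 16*I*√4657/728993 ≈ 0.004439 - 0.0014978*I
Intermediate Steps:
C(G, q) = 25*G² (C(G, q) = (-5*G)² = 25*G²)
l = I*√4657 (l = √(-48357 + 43700) = √(-4657) = I*√4657 ≈ 68.242*I)
r(X, L) = 218 + L/4 (r(X, L) = -7 + (L + 25*(-6)²)/4 = -7 + (L + 25*36)/4 = -7 + (L + 900)/4 = -7 + (900 + L)/4 = -7 + (225 + L/4) = 218 + L/4)
1/(r(279, -63) + l) = 1/((218 + (¼)*(-63)) + I*√4657) = 1/((218 - 63/4) + I*√4657) = 1/(809/4 + I*√4657)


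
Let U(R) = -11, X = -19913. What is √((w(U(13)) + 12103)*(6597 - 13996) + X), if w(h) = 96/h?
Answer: 3*I*√1203350874/11 ≈ 9460.7*I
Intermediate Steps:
√((w(U(13)) + 12103)*(6597 - 13996) + X) = √((96/(-11) + 12103)*(6597 - 13996) - 19913) = √((96*(-1/11) + 12103)*(-7399) - 19913) = √((-96/11 + 12103)*(-7399) - 19913) = √((133037/11)*(-7399) - 19913) = √(-984340763/11 - 19913) = √(-984559806/11) = 3*I*√1203350874/11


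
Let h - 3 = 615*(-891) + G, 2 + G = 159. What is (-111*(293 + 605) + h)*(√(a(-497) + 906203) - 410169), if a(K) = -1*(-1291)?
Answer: 265577454627 - 647483*√907494 ≈ 2.6496e+11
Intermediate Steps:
G = 157 (G = -2 + 159 = 157)
h = -547805 (h = 3 + (615*(-891) + 157) = 3 + (-547965 + 157) = 3 - 547808 = -547805)
a(K) = 1291
(-111*(293 + 605) + h)*(√(a(-497) + 906203) - 410169) = (-111*(293 + 605) - 547805)*(√(1291 + 906203) - 410169) = (-111*898 - 547805)*(√907494 - 410169) = (-99678 - 547805)*(-410169 + √907494) = -647483*(-410169 + √907494) = 265577454627 - 647483*√907494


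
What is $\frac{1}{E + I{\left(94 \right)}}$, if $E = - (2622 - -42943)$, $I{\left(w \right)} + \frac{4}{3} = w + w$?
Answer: $- \frac{3}{136135} \approx -2.2037 \cdot 10^{-5}$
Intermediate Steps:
$I{\left(w \right)} = - \frac{4}{3} + 2 w$ ($I{\left(w \right)} = - \frac{4}{3} + \left(w + w\right) = - \frac{4}{3} + 2 w$)
$E = -45565$ ($E = - (2622 + 42943) = \left(-1\right) 45565 = -45565$)
$\frac{1}{E + I{\left(94 \right)}} = \frac{1}{-45565 + \left(- \frac{4}{3} + 2 \cdot 94\right)} = \frac{1}{-45565 + \left(- \frac{4}{3} + 188\right)} = \frac{1}{-45565 + \frac{560}{3}} = \frac{1}{- \frac{136135}{3}} = - \frac{3}{136135}$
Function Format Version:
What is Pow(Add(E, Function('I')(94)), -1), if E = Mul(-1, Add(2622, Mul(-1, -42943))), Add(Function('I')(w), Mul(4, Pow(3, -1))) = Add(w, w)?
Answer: Rational(-3, 136135) ≈ -2.2037e-5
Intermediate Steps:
Function('I')(w) = Add(Rational(-4, 3), Mul(2, w)) (Function('I')(w) = Add(Rational(-4, 3), Add(w, w)) = Add(Rational(-4, 3), Mul(2, w)))
E = -45565 (E = Mul(-1, Add(2622, 42943)) = Mul(-1, 45565) = -45565)
Pow(Add(E, Function('I')(94)), -1) = Pow(Add(-45565, Add(Rational(-4, 3), Mul(2, 94))), -1) = Pow(Add(-45565, Add(Rational(-4, 3), 188)), -1) = Pow(Add(-45565, Rational(560, 3)), -1) = Pow(Rational(-136135, 3), -1) = Rational(-3, 136135)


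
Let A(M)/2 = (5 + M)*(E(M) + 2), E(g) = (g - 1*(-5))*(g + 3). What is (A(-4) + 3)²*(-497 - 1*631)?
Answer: -28200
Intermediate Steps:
E(g) = (3 + g)*(5 + g) (E(g) = (g + 5)*(3 + g) = (5 + g)*(3 + g) = (3 + g)*(5 + g))
A(M) = 2*(5 + M)*(17 + M² + 8*M) (A(M) = 2*((5 + M)*((15 + M² + 8*M) + 2)) = 2*((5 + M)*(17 + M² + 8*M)) = 2*(5 + M)*(17 + M² + 8*M))
(A(-4) + 3)²*(-497 - 1*631) = ((170 + 2*(-4)³ + 26*(-4)² + 114*(-4)) + 3)²*(-497 - 1*631) = ((170 + 2*(-64) + 26*16 - 456) + 3)²*(-497 - 631) = ((170 - 128 + 416 - 456) + 3)²*(-1128) = (2 + 3)²*(-1128) = 5²*(-1128) = 25*(-1128) = -28200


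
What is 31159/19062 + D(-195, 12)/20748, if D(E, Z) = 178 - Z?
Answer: 27068801/16479099 ≈ 1.6426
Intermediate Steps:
31159/19062 + D(-195, 12)/20748 = 31159/19062 + (178 - 1*12)/20748 = 31159*(1/19062) + (178 - 12)*(1/20748) = 31159/19062 + 166*(1/20748) = 31159/19062 + 83/10374 = 27068801/16479099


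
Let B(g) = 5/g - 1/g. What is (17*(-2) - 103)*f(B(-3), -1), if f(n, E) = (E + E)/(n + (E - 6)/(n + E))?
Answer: 822/5 ≈ 164.40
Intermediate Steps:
B(g) = 4/g
f(n, E) = 2*E/(n + (-6 + E)/(E + n)) (f(n, E) = (2*E)/(n + (-6 + E)/(E + n)) = 2*E/(n + (-6 + E)/(E + n)))
(17*(-2) - 103)*f(B(-3), -1) = (17*(-2) - 103)*(2*(-1)*(-1 + 4/(-3))/(-6 - 1 + (4/(-3))² - 4/(-3))) = (-34 - 103)*(2*(-1)*(-1 + 4*(-⅓))/(-6 - 1 + (4*(-⅓))² - 4*(-1)/3)) = -274*(-1)*(-1 - 4/3)/(-6 - 1 + (-4/3)² - 1*(-4/3)) = -274*(-1)*(-7)/((-6 - 1 + 16/9 + 4/3)*3) = -274*(-1)*(-7)/((-35/9)*3) = -274*(-1)*(-9)*(-7)/(35*3) = -137*(-6/5) = 822/5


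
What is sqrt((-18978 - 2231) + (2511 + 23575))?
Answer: sqrt(4877) ≈ 69.836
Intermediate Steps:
sqrt((-18978 - 2231) + (2511 + 23575)) = sqrt(-21209 + 26086) = sqrt(4877)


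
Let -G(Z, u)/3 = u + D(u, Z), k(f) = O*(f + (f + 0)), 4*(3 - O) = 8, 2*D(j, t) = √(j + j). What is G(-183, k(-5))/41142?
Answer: 5/6857 - I*√5/13714 ≈ 0.00072918 - 0.00016305*I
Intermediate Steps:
D(j, t) = √2*√j/2 (D(j, t) = √(j + j)/2 = √(2*j)/2 = (√2*√j)/2 = √2*√j/2)
O = 1 (O = 3 - ¼*8 = 3 - 2 = 1)
k(f) = 2*f (k(f) = 1*(f + (f + 0)) = 1*(f + f) = 1*(2*f) = 2*f)
G(Z, u) = -3*u - 3*√2*√u/2 (G(Z, u) = -3*(u + √2*√u/2) = -3*u - 3*√2*√u/2)
G(-183, k(-5))/41142 = (-6*(-5) - 3*√2*√(2*(-5))/2)/41142 = (-3*(-10) - 3*√2*√(-10)/2)*(1/41142) = (30 - 3*√2*I*√10/2)*(1/41142) = (30 - 3*I*√5)*(1/41142) = 5/6857 - I*√5/13714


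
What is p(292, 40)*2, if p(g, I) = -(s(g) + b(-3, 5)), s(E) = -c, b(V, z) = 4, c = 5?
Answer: 2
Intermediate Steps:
s(E) = -5 (s(E) = -1*5 = -5)
p(g, I) = 1 (p(g, I) = -(-5 + 4) = -1*(-1) = 1)
p(292, 40)*2 = 1*2 = 2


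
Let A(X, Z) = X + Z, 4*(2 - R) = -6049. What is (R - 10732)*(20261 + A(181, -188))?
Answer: -373392617/2 ≈ -1.8670e+8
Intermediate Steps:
R = 6057/4 (R = 2 - ¼*(-6049) = 2 + 6049/4 = 6057/4 ≈ 1514.3)
(R - 10732)*(20261 + A(181, -188)) = (6057/4 - 10732)*(20261 + (181 - 188)) = -36871*(20261 - 7)/4 = -36871/4*20254 = -373392617/2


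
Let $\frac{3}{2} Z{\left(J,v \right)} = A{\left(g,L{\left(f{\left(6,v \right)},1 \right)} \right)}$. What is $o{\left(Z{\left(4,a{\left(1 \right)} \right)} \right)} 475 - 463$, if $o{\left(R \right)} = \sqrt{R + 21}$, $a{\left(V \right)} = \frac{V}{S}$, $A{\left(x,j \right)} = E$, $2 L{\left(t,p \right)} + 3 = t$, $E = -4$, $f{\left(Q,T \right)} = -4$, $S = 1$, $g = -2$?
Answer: $-463 + \frac{475 \sqrt{165}}{3} \approx 1570.8$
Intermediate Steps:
$L{\left(t,p \right)} = - \frac{3}{2} + \frac{t}{2}$
$A{\left(x,j \right)} = -4$
$a{\left(V \right)} = V$ ($a{\left(V \right)} = \frac{V}{1} = V 1 = V$)
$Z{\left(J,v \right)} = - \frac{8}{3}$ ($Z{\left(J,v \right)} = \frac{2}{3} \left(-4\right) = - \frac{8}{3}$)
$o{\left(R \right)} = \sqrt{21 + R}$
$o{\left(Z{\left(4,a{\left(1 \right)} \right)} \right)} 475 - 463 = \sqrt{21 - \frac{8}{3}} \cdot 475 - 463 = \sqrt{\frac{55}{3}} \cdot 475 - 463 = \frac{\sqrt{165}}{3} \cdot 475 - 463 = \frac{475 \sqrt{165}}{3} - 463 = -463 + \frac{475 \sqrt{165}}{3}$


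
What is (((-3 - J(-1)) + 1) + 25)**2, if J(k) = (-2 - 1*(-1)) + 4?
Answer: 400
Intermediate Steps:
J(k) = 3 (J(k) = (-2 + 1) + 4 = -1 + 4 = 3)
(((-3 - J(-1)) + 1) + 25)**2 = (((-3 - 1*3) + 1) + 25)**2 = (((-3 - 3) + 1) + 25)**2 = ((-6 + 1) + 25)**2 = (-5 + 25)**2 = 20**2 = 400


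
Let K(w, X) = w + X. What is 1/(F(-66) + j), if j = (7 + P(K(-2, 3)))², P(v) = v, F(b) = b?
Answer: -½ ≈ -0.50000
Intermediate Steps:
K(w, X) = X + w
j = 64 (j = (7 + (3 - 2))² = (7 + 1)² = 8² = 64)
1/(F(-66) + j) = 1/(-66 + 64) = 1/(-2) = -½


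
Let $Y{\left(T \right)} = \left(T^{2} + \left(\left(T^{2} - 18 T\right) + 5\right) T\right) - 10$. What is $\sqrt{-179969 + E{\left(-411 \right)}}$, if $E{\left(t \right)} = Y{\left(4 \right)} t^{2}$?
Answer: $i \sqrt{33626327} \approx 5798.8 i$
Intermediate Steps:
$Y{\left(T \right)} = -10 + T^{2} + T \left(5 + T^{2} - 18 T\right)$ ($Y{\left(T \right)} = \left(T^{2} + \left(5 + T^{2} - 18 T\right) T\right) - 10 = \left(T^{2} + T \left(5 + T^{2} - 18 T\right)\right) - 10 = -10 + T^{2} + T \left(5 + T^{2} - 18 T\right)$)
$E{\left(t \right)} = - 198 t^{2}$ ($E{\left(t \right)} = \left(-10 + 4^{3} - 17 \cdot 4^{2} + 5 \cdot 4\right) t^{2} = \left(-10 + 64 - 272 + 20\right) t^{2} = - 198 t^{2}$)
$\sqrt{-179969 + E{\left(-411 \right)}} = \sqrt{-179969 - 198 \left(-411\right)^{2}} = \sqrt{-179969 - 33446358} = \sqrt{-33626327} = i \sqrt{33626327}$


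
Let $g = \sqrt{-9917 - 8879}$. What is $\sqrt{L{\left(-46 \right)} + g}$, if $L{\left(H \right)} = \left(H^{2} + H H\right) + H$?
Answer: $\sqrt{4186 + 2 i \sqrt{4699}} \approx 64.708 + 1.059 i$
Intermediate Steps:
$L{\left(H \right)} = H + 2 H^{2}$ ($L{\left(H \right)} = \left(H^{2} + H^{2}\right) + H = 2 H^{2} + H = H + 2 H^{2}$)
$g = 2 i \sqrt{4699}$ ($g = \sqrt{-18796} = 2 i \sqrt{4699} \approx 137.1 i$)
$\sqrt{L{\left(-46 \right)} + g} = \sqrt{- 46 \left(1 + 2 \left(-46\right)\right) + 2 i \sqrt{4699}} = \sqrt{- 46 \left(1 - 92\right) + 2 i \sqrt{4699}} = \sqrt{\left(-46\right) \left(-91\right) + 2 i \sqrt{4699}} = \sqrt{4186 + 2 i \sqrt{4699}}$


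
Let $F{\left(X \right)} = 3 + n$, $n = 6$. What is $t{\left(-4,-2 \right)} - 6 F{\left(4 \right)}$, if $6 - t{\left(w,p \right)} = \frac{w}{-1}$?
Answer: $-52$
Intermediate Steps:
$t{\left(w,p \right)} = 6 + w$ ($t{\left(w,p \right)} = 6 - \frac{w}{-1} = 6 - w \left(-1\right) = 6 - - w = 6 + w$)
$F{\left(X \right)} = 9$ ($F{\left(X \right)} = 3 + 6 = 9$)
$t{\left(-4,-2 \right)} - 6 F{\left(4 \right)} = \left(6 - 4\right) - 54 = 2 - 54 = -52$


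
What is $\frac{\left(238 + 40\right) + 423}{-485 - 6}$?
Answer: $- \frac{701}{491} \approx -1.4277$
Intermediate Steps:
$\frac{\left(238 + 40\right) + 423}{-485 - 6} = \frac{278 + 423}{-491} = 701 \left(- \frac{1}{491}\right) = - \frac{701}{491}$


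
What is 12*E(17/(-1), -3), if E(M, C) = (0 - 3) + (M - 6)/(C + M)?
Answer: -111/5 ≈ -22.200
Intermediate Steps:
E(M, C) = -3 + (-6 + M)/(C + M)
12*E(17/(-1), -3) = 12*((-6 - 3*(-3) - 34/(-1))/(-3 + 17/(-1))) = 12*((-6 + 9 - 34*(-1))/(-3 + 17*(-1))) = 12*((-6 + 9 - 2*(-17))/(-3 - 17)) = 12*((-6 + 9 + 34)/(-20)) = 12*(-1/20*37) = 12*(-37/20) = -111/5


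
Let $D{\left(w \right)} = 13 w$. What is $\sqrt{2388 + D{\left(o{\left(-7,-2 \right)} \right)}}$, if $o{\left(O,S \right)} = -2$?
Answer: $\sqrt{2362} \approx 48.6$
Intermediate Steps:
$\sqrt{2388 + D{\left(o{\left(-7,-2 \right)} \right)}} = \sqrt{2388 + 13 \left(-2\right)} = \sqrt{2388 - 26} = \sqrt{2362}$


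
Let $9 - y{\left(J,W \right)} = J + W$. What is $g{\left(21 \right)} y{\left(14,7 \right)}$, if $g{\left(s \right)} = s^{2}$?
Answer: $-5292$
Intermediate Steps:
$y{\left(J,W \right)} = 9 - J - W$ ($y{\left(J,W \right)} = 9 - \left(J + W\right) = 9 - J - W$)
$g{\left(21 \right)} y{\left(14,7 \right)} = 21^{2} \left(9 - 14 - 7\right) = 441 \left(9 - 14 - 7\right) = 441 \left(-12\right) = -5292$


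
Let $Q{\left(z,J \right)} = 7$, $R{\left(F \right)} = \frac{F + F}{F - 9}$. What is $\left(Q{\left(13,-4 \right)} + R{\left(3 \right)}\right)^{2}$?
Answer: $36$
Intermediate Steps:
$R{\left(F \right)} = \frac{2 F}{-9 + F}$
$\left(Q{\left(13,-4 \right)} + R{\left(3 \right)}\right)^{2} = \left(7 + 2 \cdot 3 \frac{1}{-9 + 3}\right)^{2} = \left(7 + 2 \cdot 3 \frac{1}{-6}\right)^{2} = \left(7 + 2 \cdot 3 \left(- \frac{1}{6}\right)\right)^{2} = \left(7 - 1\right)^{2} = 6^{2} = 36$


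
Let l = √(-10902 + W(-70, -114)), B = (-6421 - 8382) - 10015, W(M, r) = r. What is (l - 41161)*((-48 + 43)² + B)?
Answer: 1020504673 - 446274*I*√34 ≈ 1.0205e+9 - 2.6022e+6*I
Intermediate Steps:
B = -24818 (B = -14803 - 10015 = -24818)
l = 18*I*√34 (l = √(-10902 - 114) = √(-11016) = 18*I*√34 ≈ 104.96*I)
(l - 41161)*((-48 + 43)² + B) = (18*I*√34 - 41161)*((-48 + 43)² - 24818) = (-41161 + 18*I*√34)*((-5)² - 24818) = (-41161 + 18*I*√34)*(25 - 24818) = (-41161 + 18*I*√34)*(-24793) = 1020504673 - 446274*I*√34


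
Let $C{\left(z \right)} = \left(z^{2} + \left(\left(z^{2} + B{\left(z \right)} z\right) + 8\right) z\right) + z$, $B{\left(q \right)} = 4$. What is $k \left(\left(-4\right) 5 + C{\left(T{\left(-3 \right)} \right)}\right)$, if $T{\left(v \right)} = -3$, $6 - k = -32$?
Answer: $-1102$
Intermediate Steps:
$k = 38$ ($k = 6 - -32 = 6 + 32 = 38$)
$C{\left(z \right)} = z + z^{2} + z \left(8 + z^{2} + 4 z\right)$ ($C{\left(z \right)} = \left(z^{2} + \left(\left(z^{2} + 4 z\right) + 8\right) z\right) + z = \left(z^{2} + \left(8 + z^{2} + 4 z\right) z\right) + z = \left(z^{2} + z \left(8 + z^{2} + 4 z\right)\right) + z = z + z^{2} + z \left(8 + z^{2} + 4 z\right)$)
$k \left(\left(-4\right) 5 + C{\left(T{\left(-3 \right)} \right)}\right) = 38 \left(\left(-4\right) 5 - 3 \left(9 + \left(-3\right)^{2} + 5 \left(-3\right)\right)\right) = 38 \left(-20 - 3 \left(9 + 9 - 15\right)\right) = 38 \left(-20 - 9\right) = 38 \left(-29\right) = -1102$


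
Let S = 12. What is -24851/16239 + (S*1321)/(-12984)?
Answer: -48340501/17570598 ≈ -2.7512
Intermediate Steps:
-24851/16239 + (S*1321)/(-12984) = -24851/16239 + (12*1321)/(-12984) = -24851*1/16239 + 15852*(-1/12984) = -24851/16239 - 1321/1082 = -48340501/17570598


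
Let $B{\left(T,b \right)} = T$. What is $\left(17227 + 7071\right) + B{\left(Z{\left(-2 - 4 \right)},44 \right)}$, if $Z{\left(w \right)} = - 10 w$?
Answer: $24358$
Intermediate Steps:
$\left(17227 + 7071\right) + B{\left(Z{\left(-2 - 4 \right)},44 \right)} = \left(17227 + 7071\right) - 10 \left(-2 - 4\right) = 24298 - 10 \left(-2 - 4\right) = 24298 - -60 = 24298 + 60 = 24358$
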